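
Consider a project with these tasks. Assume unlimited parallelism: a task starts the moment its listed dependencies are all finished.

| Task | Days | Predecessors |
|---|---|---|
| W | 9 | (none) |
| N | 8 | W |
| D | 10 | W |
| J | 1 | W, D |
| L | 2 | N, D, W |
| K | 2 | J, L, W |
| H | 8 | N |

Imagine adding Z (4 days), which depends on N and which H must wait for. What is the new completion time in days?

Originally the project takes 25 days.
With Z inserted, H now waits for max(N, Z).
New critical path: W→N→Z→H = 9+8+4+8 = 29 ⇒ 29 days.

29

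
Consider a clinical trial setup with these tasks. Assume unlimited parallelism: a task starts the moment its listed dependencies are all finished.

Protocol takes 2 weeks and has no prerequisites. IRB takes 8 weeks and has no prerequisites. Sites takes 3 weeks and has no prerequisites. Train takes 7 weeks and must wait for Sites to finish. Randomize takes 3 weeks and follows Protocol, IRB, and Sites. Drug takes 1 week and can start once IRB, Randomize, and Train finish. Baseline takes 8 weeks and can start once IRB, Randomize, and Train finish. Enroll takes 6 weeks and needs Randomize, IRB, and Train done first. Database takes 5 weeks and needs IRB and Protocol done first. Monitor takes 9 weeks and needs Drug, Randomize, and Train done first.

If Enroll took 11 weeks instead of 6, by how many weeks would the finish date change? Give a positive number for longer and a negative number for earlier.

The binding path is IRB→Randomize→Drug→Monitor = 8+3+1+9 = 21; finish at 21 weeks.
Enroll has 4 weeks of float (longest path through it is 17).
Now IRB→Randomize→Enroll = 8+3+11 = 22 is longest, so the finish becomes 22 weeks.
Change in finish: 22 − 21 = +1 weeks.

1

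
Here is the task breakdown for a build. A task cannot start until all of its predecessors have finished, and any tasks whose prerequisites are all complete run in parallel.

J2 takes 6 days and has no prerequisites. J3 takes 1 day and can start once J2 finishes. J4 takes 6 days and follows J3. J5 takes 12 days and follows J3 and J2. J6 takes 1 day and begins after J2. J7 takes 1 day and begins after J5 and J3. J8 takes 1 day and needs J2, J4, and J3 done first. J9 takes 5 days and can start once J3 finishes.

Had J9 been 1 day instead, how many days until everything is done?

Actual critical path: J2→J3→J5→J7 = 6+1+12+1 = 20 ⇒ 20 days.
The longest path through J9 is only 12 days, so J9 has float 8.
No other chain overtakes it, so the finish is 20 days.

20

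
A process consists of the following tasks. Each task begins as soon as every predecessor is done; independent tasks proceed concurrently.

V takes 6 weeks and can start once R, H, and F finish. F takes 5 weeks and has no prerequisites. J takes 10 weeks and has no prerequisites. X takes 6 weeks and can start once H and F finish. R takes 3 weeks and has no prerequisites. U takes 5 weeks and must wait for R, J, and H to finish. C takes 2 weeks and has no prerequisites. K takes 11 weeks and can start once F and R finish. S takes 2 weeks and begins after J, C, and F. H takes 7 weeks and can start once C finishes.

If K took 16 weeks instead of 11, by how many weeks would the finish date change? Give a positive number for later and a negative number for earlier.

Baseline: F→K = 5+11 = 16 → 16 weeks.
K is on the critical path; changing it to 16 makes that path 21 weeks.
The critical path is still F→K; finish is now 21 weeks.
Change in finish: 21 − 16 = +5 weeks.

5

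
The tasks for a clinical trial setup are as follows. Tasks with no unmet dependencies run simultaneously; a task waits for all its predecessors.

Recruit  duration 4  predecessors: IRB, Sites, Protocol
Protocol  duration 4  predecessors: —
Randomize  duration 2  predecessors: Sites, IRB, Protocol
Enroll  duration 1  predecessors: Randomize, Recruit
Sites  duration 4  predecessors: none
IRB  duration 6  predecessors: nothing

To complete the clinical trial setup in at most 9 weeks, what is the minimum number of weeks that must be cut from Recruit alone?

Current finish: 11 weeks; target: 9.
Recruit is on every critical path, so each week cut from Recruit cuts the finish by one (this holds down to a finish of 9).
Need 11 − 9 = 2 weeks off Recruit → Recruit becomes 2 weeks, finish becomes 9.

2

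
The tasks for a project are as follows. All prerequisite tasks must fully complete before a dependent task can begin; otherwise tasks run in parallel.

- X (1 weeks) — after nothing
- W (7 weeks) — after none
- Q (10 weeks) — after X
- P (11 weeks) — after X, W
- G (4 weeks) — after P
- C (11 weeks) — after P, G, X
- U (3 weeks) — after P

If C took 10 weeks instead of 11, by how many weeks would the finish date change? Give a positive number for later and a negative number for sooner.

-1

The binding path is W→P→G→C = 7+11+4+11 = 33; finish at 33 weeks.
C lies on that path, so at 10 weeks the path becomes 32 weeks.
That remains the longest chain; total 32 weeks.
Change in finish: 32 − 33 = -1 weeks.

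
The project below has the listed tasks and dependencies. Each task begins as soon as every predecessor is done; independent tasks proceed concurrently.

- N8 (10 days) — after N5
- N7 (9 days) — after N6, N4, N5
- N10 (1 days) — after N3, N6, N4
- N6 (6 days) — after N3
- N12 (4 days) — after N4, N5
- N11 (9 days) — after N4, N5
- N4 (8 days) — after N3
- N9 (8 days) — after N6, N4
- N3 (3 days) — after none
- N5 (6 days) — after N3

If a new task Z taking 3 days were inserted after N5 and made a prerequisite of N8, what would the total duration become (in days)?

Originally the project takes 20 days.
With Z inserted, N8 now waits for max(N5, Z).
New critical path: N3→N5→Z→N8 = 3+6+3+10 = 22 ⇒ 22 days.

22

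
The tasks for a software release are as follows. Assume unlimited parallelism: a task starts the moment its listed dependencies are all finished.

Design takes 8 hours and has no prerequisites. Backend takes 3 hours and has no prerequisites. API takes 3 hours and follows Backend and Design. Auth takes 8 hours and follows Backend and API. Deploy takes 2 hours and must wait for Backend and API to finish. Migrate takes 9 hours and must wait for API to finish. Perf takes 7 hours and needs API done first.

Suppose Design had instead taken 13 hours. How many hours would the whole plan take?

As given, the longest chain is Design→API→Migrate = 8+3+9 = 20, so the finish is 20 hours.
Design is on the critical path; changing it to 13 makes that path 25 hours.
No other chain overtakes it, so the finish is 25 hours.

25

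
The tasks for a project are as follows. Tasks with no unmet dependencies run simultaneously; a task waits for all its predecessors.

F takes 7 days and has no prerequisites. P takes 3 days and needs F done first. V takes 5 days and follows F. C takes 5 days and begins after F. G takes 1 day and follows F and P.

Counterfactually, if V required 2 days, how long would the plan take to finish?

12

As given, the longest chain is F→V = 7+5 = 12, so the finish is 12 days.
V lies on that path, so at 2 days the path becomes 9 days.
New critical path: F→C = 7+5 = 12 ⇒ 12 days.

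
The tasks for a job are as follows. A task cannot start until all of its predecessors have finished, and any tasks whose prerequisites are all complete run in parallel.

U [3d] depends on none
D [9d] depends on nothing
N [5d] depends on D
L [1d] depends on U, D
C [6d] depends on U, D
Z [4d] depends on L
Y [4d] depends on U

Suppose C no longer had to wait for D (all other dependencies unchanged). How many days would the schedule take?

Before: longest chain D→C = 9+6 = 15, finish 15.
Without D→C, C's earliest start moves from 9 to 3.
The longest chain is now D→N = 9+5 = 14, so the schedule takes 14 days.

14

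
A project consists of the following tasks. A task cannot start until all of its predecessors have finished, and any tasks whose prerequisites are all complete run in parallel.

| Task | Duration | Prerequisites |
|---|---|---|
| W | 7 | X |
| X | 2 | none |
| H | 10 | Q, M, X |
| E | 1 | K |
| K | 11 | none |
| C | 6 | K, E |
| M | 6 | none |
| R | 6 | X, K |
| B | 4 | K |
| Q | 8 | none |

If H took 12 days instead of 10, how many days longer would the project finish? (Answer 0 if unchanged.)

Baseline: Q→H = 8+10 = 18 → 18 days.
H is on the critical path; changing it to 12 makes that path 20 days.
That remains the longest chain; total 20 days.
Change in finish: 20 − 18 = +2 days.

2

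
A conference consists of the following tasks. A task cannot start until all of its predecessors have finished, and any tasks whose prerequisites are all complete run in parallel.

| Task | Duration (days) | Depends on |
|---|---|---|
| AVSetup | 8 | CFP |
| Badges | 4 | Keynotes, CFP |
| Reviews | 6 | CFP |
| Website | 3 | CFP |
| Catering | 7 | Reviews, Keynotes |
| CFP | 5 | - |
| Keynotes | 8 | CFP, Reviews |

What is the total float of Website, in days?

18

Critical path: CFP→Reviews→Keynotes→Catering = 5+6+8+7 = 26, so the finish is 26 days.
The longest chain containing Website totals 8 days.
So Website can slip 26 − 8 = 18 days.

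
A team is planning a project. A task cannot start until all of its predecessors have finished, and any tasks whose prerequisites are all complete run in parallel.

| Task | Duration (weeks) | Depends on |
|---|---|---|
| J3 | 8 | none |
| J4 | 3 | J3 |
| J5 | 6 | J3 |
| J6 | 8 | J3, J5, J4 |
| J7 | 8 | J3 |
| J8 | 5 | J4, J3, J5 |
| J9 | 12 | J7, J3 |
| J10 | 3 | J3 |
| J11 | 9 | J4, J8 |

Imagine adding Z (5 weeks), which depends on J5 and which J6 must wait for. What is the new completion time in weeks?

Originally the job takes 28 weeks.
With Z inserted, J6 now waits for max(J3, J5, J4, Z).
New critical path: J3→J5→J8→J11 = 8+6+5+9 = 28 ⇒ 28 weeks.

28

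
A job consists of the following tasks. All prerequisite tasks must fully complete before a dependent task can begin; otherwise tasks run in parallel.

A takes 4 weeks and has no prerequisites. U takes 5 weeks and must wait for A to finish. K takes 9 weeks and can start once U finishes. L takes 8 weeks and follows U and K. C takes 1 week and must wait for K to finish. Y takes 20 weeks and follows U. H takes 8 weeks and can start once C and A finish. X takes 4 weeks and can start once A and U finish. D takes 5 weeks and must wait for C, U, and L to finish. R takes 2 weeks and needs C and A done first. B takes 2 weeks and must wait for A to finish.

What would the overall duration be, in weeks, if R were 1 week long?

31

Actual critical path: A→U→K→L→D = 4+5+9+8+5 = 31 ⇒ 31 weeks.
R is off the critical path — its longest chain is 21 weeks, giving 10 of slack.
No other chain overtakes it, so the finish is 31 weeks.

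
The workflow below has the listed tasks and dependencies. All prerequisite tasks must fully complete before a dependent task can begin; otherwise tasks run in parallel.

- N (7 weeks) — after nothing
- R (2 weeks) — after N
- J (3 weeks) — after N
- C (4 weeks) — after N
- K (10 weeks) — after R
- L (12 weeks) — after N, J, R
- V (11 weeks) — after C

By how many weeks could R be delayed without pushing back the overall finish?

1

The longest chain is N→J→L = 7+3+12 = 22; overall finish 22 weeks.
R finishes as early as 9 and must finish by 10.
So R can slip 10 − 9 = 1 week.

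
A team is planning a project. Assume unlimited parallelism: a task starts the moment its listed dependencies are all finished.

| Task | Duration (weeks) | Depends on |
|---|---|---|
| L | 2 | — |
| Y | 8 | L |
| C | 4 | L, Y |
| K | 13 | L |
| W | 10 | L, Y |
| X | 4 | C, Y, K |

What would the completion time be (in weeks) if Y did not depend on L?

With the dependency in place, L→Y→W = 2+8+10 = 20 sets the finish at 20 weeks.
Without L→Y, Y's earliest start moves from 2 to 0.
After: L→K→X = 2+13+4 = 19 → 19 weeks.

19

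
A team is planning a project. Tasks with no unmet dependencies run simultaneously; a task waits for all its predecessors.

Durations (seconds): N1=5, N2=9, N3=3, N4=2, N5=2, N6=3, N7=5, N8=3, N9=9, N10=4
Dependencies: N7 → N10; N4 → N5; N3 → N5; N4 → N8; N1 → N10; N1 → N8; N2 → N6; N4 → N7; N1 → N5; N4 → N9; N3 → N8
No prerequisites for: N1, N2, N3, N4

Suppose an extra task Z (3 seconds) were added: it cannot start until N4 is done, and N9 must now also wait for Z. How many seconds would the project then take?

Originally the project takes 12 seconds.
With Z inserted, N9 now waits for max(N4, Z).
New critical path: N4→Z→N9 = 2+3+9 = 14 ⇒ 14 seconds.

14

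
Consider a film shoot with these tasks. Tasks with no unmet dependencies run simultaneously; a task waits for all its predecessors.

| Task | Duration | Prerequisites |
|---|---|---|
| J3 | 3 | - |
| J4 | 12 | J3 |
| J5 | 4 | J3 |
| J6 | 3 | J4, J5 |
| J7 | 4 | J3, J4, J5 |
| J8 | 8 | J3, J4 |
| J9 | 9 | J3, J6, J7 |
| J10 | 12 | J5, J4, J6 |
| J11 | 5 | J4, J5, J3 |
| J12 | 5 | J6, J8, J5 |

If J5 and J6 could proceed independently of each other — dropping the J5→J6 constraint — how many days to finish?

Original critical path: J3→J4→J6→J10 = 3+12+3+12 = 30 ⇒ 30 days.
Dropping J5→J6 doesn't change J6's earliest start (15); another predecessor still binds.
New critical path: J3→J4→J6→J10 = 3+12+3+12 = 30 ⇒ 30 days.

30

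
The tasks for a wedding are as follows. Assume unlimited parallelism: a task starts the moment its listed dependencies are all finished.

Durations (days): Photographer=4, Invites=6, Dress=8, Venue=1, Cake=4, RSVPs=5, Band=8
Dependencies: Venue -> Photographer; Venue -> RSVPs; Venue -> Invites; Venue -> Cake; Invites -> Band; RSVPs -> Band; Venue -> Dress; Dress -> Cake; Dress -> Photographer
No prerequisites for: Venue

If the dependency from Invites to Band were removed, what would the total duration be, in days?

With the dependency in place, Venue→Invites→Band = 1+6+8 = 15 sets the finish at 15 days.
Without Invites→Band, Band's earliest start moves from 7 to 6.
After: Venue→RSVPs→Band = 1+5+8 = 14 → 14 days.

14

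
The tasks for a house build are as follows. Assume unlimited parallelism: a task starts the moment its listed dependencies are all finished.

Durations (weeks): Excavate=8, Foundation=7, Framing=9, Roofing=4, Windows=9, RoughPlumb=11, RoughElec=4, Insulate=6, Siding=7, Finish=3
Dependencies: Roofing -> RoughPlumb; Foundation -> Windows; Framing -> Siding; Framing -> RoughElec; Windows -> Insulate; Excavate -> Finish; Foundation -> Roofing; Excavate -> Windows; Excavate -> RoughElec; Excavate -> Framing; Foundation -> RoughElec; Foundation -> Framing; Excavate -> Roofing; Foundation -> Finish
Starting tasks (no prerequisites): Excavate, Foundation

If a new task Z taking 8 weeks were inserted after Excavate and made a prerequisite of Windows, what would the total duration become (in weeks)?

Originally the schedule takes 24 weeks.
With Z inserted, Windows now waits for max(Foundation, Excavate, Z).
New critical path: Excavate→Z→Windows→Insulate = 8+8+9+6 = 31 ⇒ 31 weeks.

31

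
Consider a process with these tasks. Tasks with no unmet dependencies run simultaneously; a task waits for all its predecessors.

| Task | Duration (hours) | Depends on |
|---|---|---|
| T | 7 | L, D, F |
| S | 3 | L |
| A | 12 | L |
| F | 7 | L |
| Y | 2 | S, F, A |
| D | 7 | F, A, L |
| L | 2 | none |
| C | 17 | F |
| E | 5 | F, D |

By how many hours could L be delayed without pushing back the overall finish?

0

The longest chain is L→A→D→T = 2+12+7+7 = 28; overall finish 28 hours.
The longest chain containing L totals 28 hours.
Float = 28 − 28 = 0.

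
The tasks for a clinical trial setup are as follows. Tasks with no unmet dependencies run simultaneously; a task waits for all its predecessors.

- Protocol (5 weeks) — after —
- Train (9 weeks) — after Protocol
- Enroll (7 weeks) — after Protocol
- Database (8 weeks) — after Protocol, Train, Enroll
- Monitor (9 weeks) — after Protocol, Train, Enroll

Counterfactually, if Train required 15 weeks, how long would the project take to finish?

The binding path is Protocol→Train→Monitor = 5+9+9 = 23; finish at 23 weeks.
Since Train is critical, the +6 change carries straight to that chain (now 29 weeks).
No other chain overtakes it, so the finish is 29 weeks.

29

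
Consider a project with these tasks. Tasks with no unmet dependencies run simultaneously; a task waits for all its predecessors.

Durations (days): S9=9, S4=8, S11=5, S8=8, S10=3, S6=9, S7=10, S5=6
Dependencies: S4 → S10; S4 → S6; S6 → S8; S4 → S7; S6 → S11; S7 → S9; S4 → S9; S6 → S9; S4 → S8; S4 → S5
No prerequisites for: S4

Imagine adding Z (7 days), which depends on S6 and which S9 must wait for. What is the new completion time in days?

33

Originally the plan takes 27 days.
With Z inserted, S9 now waits for max(S7, S4, S6, Z).
New critical path: S4→S6→Z→S9 = 8+9+7+9 = 33 ⇒ 33 days.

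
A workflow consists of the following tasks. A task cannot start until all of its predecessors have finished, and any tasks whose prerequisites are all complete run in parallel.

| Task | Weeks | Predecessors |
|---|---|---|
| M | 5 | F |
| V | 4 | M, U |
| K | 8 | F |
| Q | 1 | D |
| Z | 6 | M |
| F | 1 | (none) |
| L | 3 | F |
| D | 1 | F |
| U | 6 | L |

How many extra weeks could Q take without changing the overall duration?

Critical path: F→L→U→V = 1+3+6+4 = 14, so the finish is 14 weeks.
Longest path through Q: 3 weeks (earliest finish 3, latest finish 14).
Float = 14 − 3 = 11.

11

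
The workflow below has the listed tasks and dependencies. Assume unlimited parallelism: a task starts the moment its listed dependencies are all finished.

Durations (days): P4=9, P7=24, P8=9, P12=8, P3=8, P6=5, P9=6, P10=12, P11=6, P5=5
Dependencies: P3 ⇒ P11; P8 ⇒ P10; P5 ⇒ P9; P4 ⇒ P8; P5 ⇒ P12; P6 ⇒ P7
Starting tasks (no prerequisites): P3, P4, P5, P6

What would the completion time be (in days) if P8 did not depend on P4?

Original critical path: P4→P8→P10 = 9+9+12 = 30 ⇒ 30 days.
Without P4→P8, P8's earliest start moves from 9 to 0.
New critical path: P6→P7 = 5+24 = 29 ⇒ 29 days.

29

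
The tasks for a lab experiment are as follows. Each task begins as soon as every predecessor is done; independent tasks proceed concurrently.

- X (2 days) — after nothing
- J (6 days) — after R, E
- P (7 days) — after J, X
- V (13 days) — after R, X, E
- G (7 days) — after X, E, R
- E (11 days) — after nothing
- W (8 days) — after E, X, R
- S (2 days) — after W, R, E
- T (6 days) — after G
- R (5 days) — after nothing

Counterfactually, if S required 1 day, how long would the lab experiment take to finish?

24

The binding path is E→J→P = 11+6+7 = 24; finish at 24 days.
S is off the critical path — its longest chain is 21 days, giving 3 of slack.
No other chain overtakes it, so the finish is 24 days.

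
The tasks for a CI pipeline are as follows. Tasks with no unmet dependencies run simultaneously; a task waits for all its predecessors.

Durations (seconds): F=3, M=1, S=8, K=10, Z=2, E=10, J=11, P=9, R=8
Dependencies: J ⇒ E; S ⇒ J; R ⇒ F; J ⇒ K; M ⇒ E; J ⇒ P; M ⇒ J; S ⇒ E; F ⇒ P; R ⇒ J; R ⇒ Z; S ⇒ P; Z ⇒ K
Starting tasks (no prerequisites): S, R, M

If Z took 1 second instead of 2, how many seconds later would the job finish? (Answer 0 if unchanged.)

The binding path is S→J→E = 8+11+10 = 29; finish at 29 seconds.
Z is off the critical path — its longest chain is 20 seconds, giving 9 of slack.
That remains the longest chain; total 29 seconds.
Change in finish: 29 − 29 = +0 seconds.

0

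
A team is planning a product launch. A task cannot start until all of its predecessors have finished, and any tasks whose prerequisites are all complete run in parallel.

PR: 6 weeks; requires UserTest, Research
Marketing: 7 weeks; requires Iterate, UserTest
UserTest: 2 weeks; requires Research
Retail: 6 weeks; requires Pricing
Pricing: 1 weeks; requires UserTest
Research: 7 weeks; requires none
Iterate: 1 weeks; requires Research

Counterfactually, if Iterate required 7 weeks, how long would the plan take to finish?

As given, the longest chain is Research→UserTest→Pricing→Retail = 7+2+1+6 = 16, so the finish is 16 weeks.
Iterate has 1 week of float (longest path through it is 15).
New critical path: Research→Iterate→Marketing = 7+7+7 = 21 ⇒ 21 weeks.

21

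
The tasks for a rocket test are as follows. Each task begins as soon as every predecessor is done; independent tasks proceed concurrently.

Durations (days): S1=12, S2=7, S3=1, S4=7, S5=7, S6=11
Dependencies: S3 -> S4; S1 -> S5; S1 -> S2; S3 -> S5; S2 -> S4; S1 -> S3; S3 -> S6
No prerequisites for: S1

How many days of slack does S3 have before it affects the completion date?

2

Critical path: S1→S2→S4 = 12+7+7 = 26, so the finish is 26 days.
S3 finishes as early as 13 and must finish by 15.
So S3 can slip 15 − 13 = 2 days.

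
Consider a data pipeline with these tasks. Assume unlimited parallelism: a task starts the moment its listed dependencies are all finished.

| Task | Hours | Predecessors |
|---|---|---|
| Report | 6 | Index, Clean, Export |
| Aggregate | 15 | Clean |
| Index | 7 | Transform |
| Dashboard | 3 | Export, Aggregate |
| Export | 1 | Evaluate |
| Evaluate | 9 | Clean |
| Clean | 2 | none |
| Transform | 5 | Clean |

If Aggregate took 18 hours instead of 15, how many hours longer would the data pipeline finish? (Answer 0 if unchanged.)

As given, the longest chain is Clean→Aggregate→Dashboard = 2+15+3 = 20, so the finish is 20 hours.
Aggregate is on the critical path; changing it to 18 makes that path 23 hours.
The critical path is still Clean→Aggregate→Dashboard; finish is now 23 hours.
Change in finish: 23 − 20 = +3 hours.

3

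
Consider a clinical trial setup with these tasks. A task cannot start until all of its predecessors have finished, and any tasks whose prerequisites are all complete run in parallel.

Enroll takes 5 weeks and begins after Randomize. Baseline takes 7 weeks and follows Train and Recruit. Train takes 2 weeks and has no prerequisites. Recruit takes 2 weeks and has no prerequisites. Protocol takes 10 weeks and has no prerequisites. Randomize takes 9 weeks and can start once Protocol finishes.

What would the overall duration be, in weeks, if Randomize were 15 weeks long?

Critical path before the change: Protocol→Randomize→Enroll = 10+9+5 = 24 giving 24 weeks.
Randomize is on the critical path; changing it to 15 makes that path 30 weeks.
The critical path is still Protocol→Randomize→Enroll; finish is now 30 weeks.

30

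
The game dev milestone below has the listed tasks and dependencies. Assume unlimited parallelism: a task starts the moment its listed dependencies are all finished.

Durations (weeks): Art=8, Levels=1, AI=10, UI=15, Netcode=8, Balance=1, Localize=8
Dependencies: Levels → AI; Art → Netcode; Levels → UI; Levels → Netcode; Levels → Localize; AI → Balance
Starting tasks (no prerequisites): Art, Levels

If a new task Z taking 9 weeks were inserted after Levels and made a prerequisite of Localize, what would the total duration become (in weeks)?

Originally the job takes 16 weeks.
With Z inserted, Localize now waits for max(Levels, Z).
New critical path: Levels→Z→Localize = 1+9+8 = 18 ⇒ 18 weeks.

18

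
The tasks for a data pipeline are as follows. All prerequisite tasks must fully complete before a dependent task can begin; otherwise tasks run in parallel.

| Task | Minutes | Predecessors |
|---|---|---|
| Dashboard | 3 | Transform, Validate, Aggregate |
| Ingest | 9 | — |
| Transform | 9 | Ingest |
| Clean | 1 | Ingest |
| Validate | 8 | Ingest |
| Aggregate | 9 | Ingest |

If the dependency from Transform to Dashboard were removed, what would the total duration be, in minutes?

Original critical path: Ingest→Transform→Dashboard = 9+9+3 = 21 ⇒ 21 minutes.
Dropping Transform→Dashboard doesn't change Dashboard's earliest start (18); another predecessor still binds.
The longest chain is now Ingest→Aggregate→Dashboard = 9+9+3 = 21, so the job takes 21 minutes.

21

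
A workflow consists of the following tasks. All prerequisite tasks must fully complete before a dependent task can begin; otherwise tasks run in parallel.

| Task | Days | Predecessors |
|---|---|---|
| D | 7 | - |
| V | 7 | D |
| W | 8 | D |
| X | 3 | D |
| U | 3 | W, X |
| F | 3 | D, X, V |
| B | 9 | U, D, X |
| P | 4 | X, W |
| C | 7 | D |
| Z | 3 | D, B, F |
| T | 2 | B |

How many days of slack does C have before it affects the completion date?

Critical path: D→W→U→B→Z = 7+8+3+9+3 = 30, so the finish is 30 days.
C finishes as early as 14 and must finish by 30.
Slack of C = 23 − 7 = 16 days.

16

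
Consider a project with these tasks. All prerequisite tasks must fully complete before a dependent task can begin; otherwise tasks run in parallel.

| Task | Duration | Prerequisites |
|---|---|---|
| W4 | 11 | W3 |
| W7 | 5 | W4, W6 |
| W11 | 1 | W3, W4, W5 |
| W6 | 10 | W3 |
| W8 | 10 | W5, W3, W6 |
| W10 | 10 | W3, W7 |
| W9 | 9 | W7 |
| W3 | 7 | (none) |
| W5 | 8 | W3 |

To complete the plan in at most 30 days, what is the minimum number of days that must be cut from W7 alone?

3

Current finish: 33 days; target: 30.
W7 is on every critical path, so each day cut from W7 cuts the finish by one (this holds down to a finish of 29).
Need 33 − 30 = 3 days off W7 → W7 becomes 2 days, finish becomes 30.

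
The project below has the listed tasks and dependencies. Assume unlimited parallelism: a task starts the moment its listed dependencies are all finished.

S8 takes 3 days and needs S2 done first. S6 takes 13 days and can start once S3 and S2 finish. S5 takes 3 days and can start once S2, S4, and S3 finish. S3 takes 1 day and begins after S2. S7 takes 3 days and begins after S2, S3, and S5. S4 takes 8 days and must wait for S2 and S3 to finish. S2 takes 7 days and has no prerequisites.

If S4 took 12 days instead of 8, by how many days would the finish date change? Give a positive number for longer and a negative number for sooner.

As given, the longest chain is S2→S3→S4→S5→S7 = 7+1+8+3+3 = 22, so the finish is 22 days.
S4 lies on that path, so at 12 days the path becomes 26 days.
The critical path is still S2→S3→S4→S5→S7; finish is now 26 days.
Change in finish: 26 − 22 = +4 days.

4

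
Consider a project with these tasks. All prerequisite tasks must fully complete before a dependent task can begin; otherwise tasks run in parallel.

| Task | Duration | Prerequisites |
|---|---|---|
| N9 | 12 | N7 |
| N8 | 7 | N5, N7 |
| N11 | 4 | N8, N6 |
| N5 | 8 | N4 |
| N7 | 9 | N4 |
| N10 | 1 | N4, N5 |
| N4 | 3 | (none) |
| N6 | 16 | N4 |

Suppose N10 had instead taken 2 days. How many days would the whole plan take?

24

Critical path before the change: N4→N7→N9 = 3+9+12 = 24 giving 24 days.
N10 is off the critical path — its longest chain is 12 days, giving 12 of slack.
The critical path is still N4→N7→N9; finish is now 24 days.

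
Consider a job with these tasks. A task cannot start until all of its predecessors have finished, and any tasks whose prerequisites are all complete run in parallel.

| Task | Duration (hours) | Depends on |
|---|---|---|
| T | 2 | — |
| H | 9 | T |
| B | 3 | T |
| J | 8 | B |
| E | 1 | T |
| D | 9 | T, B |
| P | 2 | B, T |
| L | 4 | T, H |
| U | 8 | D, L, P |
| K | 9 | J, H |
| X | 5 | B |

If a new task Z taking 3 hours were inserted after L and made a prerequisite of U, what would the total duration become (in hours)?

26

Originally the project takes 23 hours.
With Z inserted, U now waits for max(D, L, P, Z).
New critical path: T→H→L→Z→U = 2+9+4+3+8 = 26 ⇒ 26 hours.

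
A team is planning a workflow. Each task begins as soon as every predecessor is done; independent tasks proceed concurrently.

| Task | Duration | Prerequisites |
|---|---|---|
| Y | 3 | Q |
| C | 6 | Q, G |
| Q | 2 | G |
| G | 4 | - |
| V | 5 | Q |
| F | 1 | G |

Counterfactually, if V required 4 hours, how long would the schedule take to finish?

12

Baseline: G→Q→C = 4+2+6 = 12 → 12 hours.
V has 1 hour of float (longest path through it is 11).
The critical path is still G→Q→C; finish is now 12 hours.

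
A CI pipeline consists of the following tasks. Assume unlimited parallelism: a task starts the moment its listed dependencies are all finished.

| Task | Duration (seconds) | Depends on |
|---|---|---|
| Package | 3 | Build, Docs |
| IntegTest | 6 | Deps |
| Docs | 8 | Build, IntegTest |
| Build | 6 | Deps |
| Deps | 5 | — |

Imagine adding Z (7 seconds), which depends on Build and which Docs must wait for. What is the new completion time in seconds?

29

Originally the project takes 22 seconds.
With Z inserted, Docs now waits for max(Build, IntegTest, Z).
New critical path: Deps→Build→Z→Docs→Package = 5+6+7+8+3 = 29 ⇒ 29 seconds.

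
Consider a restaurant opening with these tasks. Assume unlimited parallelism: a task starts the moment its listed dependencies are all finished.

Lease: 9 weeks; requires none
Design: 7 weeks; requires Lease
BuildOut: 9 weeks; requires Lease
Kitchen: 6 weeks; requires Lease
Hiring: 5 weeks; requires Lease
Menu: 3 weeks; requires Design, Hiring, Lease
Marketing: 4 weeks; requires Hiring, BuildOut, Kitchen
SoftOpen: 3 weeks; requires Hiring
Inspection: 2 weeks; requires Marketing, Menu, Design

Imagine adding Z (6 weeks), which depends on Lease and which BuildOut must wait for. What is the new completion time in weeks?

30

Originally the project takes 24 weeks.
With Z inserted, BuildOut now waits for max(Lease, Z).
New critical path: Lease→Z→BuildOut→Marketing→Inspection = 9+6+9+4+2 = 30 ⇒ 30 weeks.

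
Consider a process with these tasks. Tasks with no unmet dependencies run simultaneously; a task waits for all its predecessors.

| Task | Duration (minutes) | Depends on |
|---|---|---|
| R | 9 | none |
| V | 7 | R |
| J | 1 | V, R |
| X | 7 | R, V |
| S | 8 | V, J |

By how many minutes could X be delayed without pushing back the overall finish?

R→V→J→S = 9+7+1+8 = 25 sets the makespan at 25 minutes.
Longest path through X: 23 minutes (earliest finish 23, latest finish 25).
Float = 25 − 23 = 2.

2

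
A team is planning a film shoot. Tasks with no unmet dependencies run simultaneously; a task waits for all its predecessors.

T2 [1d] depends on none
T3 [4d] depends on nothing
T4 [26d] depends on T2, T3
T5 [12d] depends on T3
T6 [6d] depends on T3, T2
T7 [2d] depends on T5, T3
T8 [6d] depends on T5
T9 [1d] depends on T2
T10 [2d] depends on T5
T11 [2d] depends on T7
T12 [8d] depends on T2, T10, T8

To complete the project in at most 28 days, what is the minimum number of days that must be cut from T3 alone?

2

Current finish: 30 days; target: 28.
T3 is on every critical path, so each day cut from T3 cuts the finish by one (this holds down to a finish of 27).
Need 30 − 28 = 2 days off T3 → T3 becomes 2 days, finish becomes 28.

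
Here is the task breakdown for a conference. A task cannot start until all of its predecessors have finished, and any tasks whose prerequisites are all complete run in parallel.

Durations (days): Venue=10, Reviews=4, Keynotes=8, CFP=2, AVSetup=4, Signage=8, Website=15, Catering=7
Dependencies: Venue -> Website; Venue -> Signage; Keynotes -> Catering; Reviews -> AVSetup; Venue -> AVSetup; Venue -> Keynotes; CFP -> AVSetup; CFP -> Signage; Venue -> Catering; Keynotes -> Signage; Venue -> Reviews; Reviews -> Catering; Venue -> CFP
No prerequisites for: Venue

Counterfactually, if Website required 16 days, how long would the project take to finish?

As given, the longest chain is Venue→Keynotes→Signage = 10+8+8 = 26, so the finish is 26 days.
Website is off the critical path — its longest chain is 25 days, giving 1 of slack.
The critical path is still Venue→Keynotes→Signage; finish is now 26 days.

26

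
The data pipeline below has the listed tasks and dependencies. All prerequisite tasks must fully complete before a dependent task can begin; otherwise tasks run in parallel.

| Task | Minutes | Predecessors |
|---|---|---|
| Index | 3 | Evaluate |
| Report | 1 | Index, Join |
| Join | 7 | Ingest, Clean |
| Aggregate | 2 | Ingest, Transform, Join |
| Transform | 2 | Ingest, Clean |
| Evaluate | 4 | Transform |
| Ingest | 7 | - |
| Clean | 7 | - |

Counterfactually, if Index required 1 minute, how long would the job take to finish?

16

Actual critical path: Ingest→Transform→Evaluate→Index→Report = 7+2+4+3+1 = 17 ⇒ 17 minutes.
Index lies on that path, so at 1 minute the path becomes 15 minutes.
New critical path: Ingest→Join→Aggregate = 7+7+2 = 16 ⇒ 16 minutes.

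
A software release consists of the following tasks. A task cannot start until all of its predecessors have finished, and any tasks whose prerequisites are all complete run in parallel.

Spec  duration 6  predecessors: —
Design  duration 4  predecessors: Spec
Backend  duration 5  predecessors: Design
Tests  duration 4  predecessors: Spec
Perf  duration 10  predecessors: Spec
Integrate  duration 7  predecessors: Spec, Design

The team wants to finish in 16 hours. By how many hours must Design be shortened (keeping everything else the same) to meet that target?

Current finish: 17 hours; target: 16.
Design is on every critical path, so each hour cut from Design cuts the finish by one (this holds down to a finish of 16).
Need 17 − 16 = 1 hour off Design → Design becomes 3 hours, finish becomes 16.

1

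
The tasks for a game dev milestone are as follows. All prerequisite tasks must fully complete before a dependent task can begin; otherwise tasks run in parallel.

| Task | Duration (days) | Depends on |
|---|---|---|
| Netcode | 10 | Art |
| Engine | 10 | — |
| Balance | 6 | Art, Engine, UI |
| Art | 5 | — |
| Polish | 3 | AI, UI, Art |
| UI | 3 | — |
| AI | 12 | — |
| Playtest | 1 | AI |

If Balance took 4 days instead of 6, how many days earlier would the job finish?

Critical path before the change: Engine→Balance = 10+6 = 16 giving 16 days.
Since Balance is critical, the -2 change carries straight to that chain (now 14 days).
New critical path: Art→Netcode = 5+10 = 15 ⇒ 15 days.
Change in finish: 15 − 16 = -1 days.

1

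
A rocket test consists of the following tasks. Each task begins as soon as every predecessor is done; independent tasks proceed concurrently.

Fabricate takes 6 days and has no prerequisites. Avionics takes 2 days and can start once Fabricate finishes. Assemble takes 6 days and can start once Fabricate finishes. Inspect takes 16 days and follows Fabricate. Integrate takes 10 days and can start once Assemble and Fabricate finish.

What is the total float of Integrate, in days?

0

Fabricate→Assemble→Integrate = 6+6+10 = 22 sets the makespan at 22 days.
The longest chain containing Integrate totals 22 days.
Slack of Integrate = 12 − 12 = 0 days.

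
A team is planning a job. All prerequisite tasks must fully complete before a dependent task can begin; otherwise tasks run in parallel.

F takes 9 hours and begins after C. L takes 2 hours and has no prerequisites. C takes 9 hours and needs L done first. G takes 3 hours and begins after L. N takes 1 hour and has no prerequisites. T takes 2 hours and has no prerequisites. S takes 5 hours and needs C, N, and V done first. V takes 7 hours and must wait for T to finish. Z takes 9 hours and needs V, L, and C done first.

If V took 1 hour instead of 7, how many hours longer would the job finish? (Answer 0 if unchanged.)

The binding path is L→C→Z = 2+9+9 = 20; finish at 20 hours.
V has 2 hours of float (longest path through it is 18).
The critical path is still L→C→Z; finish is now 20 hours.
Change in finish: 20 − 20 = +0 hours.

0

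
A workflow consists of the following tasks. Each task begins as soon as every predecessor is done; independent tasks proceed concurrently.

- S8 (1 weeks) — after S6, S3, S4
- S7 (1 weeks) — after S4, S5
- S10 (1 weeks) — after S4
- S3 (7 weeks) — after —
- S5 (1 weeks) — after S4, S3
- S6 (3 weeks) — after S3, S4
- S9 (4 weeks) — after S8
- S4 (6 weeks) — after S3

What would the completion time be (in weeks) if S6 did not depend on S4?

18

Before: longest chain S3→S4→S6→S8→S9 = 7+6+3+1+4 = 21, finish 21.
Without S4→S6, S6's earliest start moves from 13 to 7.
After: S3→S4→S8→S9 = 7+6+1+4 = 18 → 18 weeks.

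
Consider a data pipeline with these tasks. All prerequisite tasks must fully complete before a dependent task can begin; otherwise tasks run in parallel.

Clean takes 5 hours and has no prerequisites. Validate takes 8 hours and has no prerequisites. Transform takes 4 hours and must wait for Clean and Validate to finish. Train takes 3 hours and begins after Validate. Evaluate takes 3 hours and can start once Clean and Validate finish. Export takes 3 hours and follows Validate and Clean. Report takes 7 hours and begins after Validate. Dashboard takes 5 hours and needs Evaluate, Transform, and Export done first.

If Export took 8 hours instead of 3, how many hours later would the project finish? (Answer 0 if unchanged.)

Critical path before the change: Validate→Transform→Dashboard = 8+4+5 = 17 giving 17 hours.
Export is off the critical path — its longest chain is 16 hours, giving 1 of slack.
The binding chain switches to Validate→Export→Dashboard = 8+8+5 = 21; finish 21 hours.
Change in finish: 21 − 17 = +4 hours.

4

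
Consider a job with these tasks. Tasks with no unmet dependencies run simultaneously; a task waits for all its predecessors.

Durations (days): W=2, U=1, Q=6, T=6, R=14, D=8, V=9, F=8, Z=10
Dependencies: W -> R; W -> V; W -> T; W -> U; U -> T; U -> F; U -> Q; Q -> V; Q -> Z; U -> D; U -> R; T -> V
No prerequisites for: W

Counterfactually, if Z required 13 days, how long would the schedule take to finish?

22

The binding path is W→U→Q→Z = 2+1+6+10 = 19; finish at 19 days.
Since Z is critical, the +3 change carries straight to that chain (now 22 days).
No other chain overtakes it, so the finish is 22 days.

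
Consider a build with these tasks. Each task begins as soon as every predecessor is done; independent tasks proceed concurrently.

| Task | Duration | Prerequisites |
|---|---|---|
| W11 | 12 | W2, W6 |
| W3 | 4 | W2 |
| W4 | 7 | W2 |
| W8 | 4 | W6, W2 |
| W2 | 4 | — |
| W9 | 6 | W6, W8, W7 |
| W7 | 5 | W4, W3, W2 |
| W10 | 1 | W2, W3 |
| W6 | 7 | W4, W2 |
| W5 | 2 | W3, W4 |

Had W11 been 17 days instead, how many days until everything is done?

35

As given, the longest chain is W2→W4→W6→W11 = 4+7+7+12 = 30, so the finish is 30 days.
W11 lies on that path, so at 17 days the path becomes 35 days.
That remains the longest chain; total 35 days.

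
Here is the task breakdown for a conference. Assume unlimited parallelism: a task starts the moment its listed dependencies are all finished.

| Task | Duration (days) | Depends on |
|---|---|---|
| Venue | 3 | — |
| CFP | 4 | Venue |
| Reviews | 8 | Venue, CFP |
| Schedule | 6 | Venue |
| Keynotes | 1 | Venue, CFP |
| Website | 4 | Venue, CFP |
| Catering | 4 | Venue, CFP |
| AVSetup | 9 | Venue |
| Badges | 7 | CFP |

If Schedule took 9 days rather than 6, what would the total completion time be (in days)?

15

The binding path is Venue→CFP→Reviews = 3+4+8 = 15; finish at 15 days.
Schedule has 6 days of float (longest path through it is 9).
The critical path is still Venue→CFP→Reviews; finish is now 15 days.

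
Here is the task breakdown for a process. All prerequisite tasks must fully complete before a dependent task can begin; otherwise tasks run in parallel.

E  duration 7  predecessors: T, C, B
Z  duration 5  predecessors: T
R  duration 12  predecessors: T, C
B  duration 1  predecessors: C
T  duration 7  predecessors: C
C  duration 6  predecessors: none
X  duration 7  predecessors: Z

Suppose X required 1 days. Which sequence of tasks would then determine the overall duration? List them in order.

C, T, R

Baseline: C→T→Z→X = 6+7+5+7 = 25 → 25 days.
X lies on that path, so at 1 day the path becomes 19 days.
Now C→T→R = 6+7+12 = 25 is longest, so the finish becomes 25 days.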